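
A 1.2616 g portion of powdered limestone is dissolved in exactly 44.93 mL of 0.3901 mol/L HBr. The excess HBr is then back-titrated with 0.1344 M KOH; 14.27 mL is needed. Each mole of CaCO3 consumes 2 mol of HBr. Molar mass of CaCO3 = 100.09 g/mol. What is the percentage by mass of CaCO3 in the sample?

61.9%

Total n(HBr) added = 0.3901 x 0.04493 = 0.01753 mol.
n(KOH) used = 0.1344 x 0.01427 = 0.001918 mol, which equals the excess n(HBr).
So n(HBr) consumed by the sample = 0.01753 - 0.001918 = 0.01561 mol.
n(CaCO3) = 0.01561 / 2 = 0.007805 mol.
mass CaCO3 = 0.007805 x 100.09 = 0.7812 g, so %CaCO3 = 0.7812/1.2616 x 100 = 61.9%.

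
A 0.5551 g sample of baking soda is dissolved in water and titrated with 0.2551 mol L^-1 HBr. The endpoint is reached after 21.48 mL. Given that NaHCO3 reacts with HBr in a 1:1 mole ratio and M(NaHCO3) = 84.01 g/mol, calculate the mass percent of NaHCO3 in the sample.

82.9%

n(HBr) = 0.2551 x 0.02148 = 0.005480 mol.
n(NaHCO3) = 0.005480 / 1 = 0.005480 mol.
mass of NaHCO3 = 0.005480 x 84.01 = 0.4603 g.
% purity = 0.4603 / 0.5551 x 100 = 82.9%.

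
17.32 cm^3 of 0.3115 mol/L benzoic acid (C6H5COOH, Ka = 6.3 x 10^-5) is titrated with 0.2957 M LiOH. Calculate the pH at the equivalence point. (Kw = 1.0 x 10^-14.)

n(C6H5COOH) = 0.3115 x 0.01732 = 0.005395 mol; V(LiOH) at equivalence = 0.005395/0.2957 = 0.01825 L.
At equivalence all the acid is converted to C6H5COO-; total volume = 0.01732 + 0.01825 = 0.03557 L, so [C6H5COO-] = 0.005395/0.03557 = 0.1517 M.
Kb = Kw/Ka = 1.0e-14 / 6.3 x 10^-5 = 1.59e-10.
[OH^-] = sqrt(Kb x [C6H5COO-]) = sqrt(1.59e-10 x 0.1517) = 4.91e-6 M.
pOH = 5.31, so pH = 14.00 - 5.31 = 8.69.

8.69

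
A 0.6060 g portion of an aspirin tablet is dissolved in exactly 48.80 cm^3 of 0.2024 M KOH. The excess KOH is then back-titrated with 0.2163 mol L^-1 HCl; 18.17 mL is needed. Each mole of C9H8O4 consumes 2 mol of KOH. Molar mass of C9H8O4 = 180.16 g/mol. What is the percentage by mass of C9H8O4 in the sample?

Total n(KOH) added = 0.2024 x 0.04880 = 0.009877 mol.
n(HCl) used = 0.2163 x 0.01817 = 0.003930 mol, which equals the excess n(KOH).
So n(KOH) consumed by the sample = 0.009877 - 0.003930 = 0.005947 mol.
n(C9H8O4) = 0.005947 / 2 = 0.002973 mol.
mass C9H8O4 = 0.002973 x 180.16 = 0.5357 g, so %C9H8O4 = 0.5357/0.6060 x 100 = 88.4%.

88.4%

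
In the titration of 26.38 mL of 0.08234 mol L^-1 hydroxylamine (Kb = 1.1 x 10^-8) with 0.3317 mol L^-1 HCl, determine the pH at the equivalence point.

3.61

n(NH2OH) = 0.08234 x 0.02638 = 0.002172 mol; V(HCl) at equivalence = 0.002172/0.3317 = 0.006548 L.
At equivalence the base is fully converted to NH3OH+; total volume = 0.03293 L, so [NH3OH+] = 0.002172/0.03293 = 0.06597 M.
Ka(NH3OH+) = Kw/Kb = 1.0e-14 / 1.1 x 10^-8 = 9.09e-7.
[H^+] = sqrt(Ka x [NH3OH+]) = sqrt(9.09e-7 x 0.06597) = 0.000245 M.
pH = -log(0.000245) = 3.61.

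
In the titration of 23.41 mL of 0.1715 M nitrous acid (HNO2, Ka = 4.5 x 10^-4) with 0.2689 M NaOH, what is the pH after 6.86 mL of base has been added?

3.28

Initial n(HNO2) = 0.1715 x 0.02341 = 0.004015 mol.
n(NaOH) added = 0.2689 x 0.006860 = 0.001845 mol, converting that many moles of HNO2 to NO2-.
Remaining n(HNO2) = 0.002170 mol; n(NO2-) = 0.001845 mol.
By Henderson-Hasselbalch, pH = pKa + log([A^-]/[HA]) = 3.35 + log(0.001845/0.002170) = 3.35 + (-0.07) = 3.28.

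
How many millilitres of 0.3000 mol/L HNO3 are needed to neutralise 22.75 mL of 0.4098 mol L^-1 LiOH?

31.1 mL

n(LiOH) = 0.4098 mol/L x 0.02275 L = 0.009323 mol.
At equivalence n(HNO3) = n(LiOH) = 0.009323 mol.
V(HNO3) = 0.009323 / 0.3000 = 0.03108 L = 31.1 mL.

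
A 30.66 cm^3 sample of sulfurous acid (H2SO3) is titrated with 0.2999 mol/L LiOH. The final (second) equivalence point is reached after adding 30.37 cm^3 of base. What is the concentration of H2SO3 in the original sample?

n(LiOH) = 0.2999 x 0.03037 = 0.009108 mol.
At the final (second) equivalence point, 2 mol OH^- react per mol H2SO3, so n(H2SO3) = 0.009108 / 2 = 0.004554 mol.
[H2SO3] = 0.004554 / 0.03066 L = 0.149 M.

0.149 M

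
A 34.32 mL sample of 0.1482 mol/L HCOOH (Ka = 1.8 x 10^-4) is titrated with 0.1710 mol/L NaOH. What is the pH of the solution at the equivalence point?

n(HCOOH) = 0.1482 x 0.03432 = 0.005086 mol; V(NaOH) at equivalence = 0.005086/0.1710 = 0.02974 L.
At equivalence all the acid is converted to HCOO-; total volume = 0.03432 + 0.02974 = 0.06406 L, so [HCOO-] = 0.005086/0.06406 = 0.07939 M.
Kb = Kw/Ka = 1.0e-14 / 1.8 x 10^-4 = 5.56e-11.
[OH^-] = sqrt(Kb x [HCOO-]) = sqrt(5.56e-11 x 0.07939) = 2.10e-6 M.
pOH = 5.68, so pH = 14.00 - 5.68 = 8.32.

8.32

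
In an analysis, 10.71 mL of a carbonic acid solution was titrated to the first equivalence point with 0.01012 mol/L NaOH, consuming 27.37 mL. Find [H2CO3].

0.0259 M

n(NaOH) = 0.01012 x 0.02737 = 0.0002770 mol.
At the first equivalence point, 1 mol OH^- react per mol H2CO3, so n(H2CO3) = 0.0002770 / 1 = 0.0002770 mol.
[H2CO3] = 0.0002770 / 0.01071 L = 0.0259 M.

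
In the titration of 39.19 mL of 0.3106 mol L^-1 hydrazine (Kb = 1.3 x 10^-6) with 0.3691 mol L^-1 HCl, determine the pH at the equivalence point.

4.44

n(N2H4) = 0.3106 x 0.03919 = 0.01217 mol; V(HCl) at equivalence = 0.01217/0.3691 = 0.03298 L.
At equivalence the base is fully converted to N2H5+; total volume = 0.07217 L, so [N2H5+] = 0.01217/0.07217 = 0.1687 M.
Ka(N2H5+) = Kw/Kb = 1.0e-14 / 1.3 x 10^-6 = 7.69e-9.
[H^+] = sqrt(Ka x [N2H5+]) = sqrt(7.69e-9 x 0.1687) = 3.60e-5 M.
pH = -log(3.60e-5) = 4.44.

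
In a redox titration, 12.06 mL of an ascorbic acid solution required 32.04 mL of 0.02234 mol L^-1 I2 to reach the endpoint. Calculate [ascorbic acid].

0.0594 M

n(I2) = 0.02234 x 0.03204 = 0.0007158 mol.
From the balanced equation, 1 mol I2 reacts with 1 mol ascorbic acid, so n(ascorbic acid) = 0.0007158 x 1/1 = 0.0007158 mol.
[ascorbic acid] = 0.0007158 / 0.01206 L = 0.0594 M.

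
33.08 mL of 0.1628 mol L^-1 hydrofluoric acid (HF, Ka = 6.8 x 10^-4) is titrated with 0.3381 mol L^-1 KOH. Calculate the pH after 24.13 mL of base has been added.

12.69

n(acid) = 0.1628 x 0.03308 = 0.005385 mol; n(KOH) added = 0.3381 x 0.02413 = 0.008158 mol.
Base is in excess by 0.008158 - 0.005385 = 0.002773 mol in a total volume of 0.05721 L.
[OH^-] = 0.002773/0.05721 = 0.04847 M, so pOH = 1.31 and pH = 14.00 - 1.31 = 12.69.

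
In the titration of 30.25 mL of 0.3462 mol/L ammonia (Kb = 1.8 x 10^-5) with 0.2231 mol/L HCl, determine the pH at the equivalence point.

n(NH3) = 0.3462 x 0.03025 = 0.01047 mol; V(HCl) at equivalence = 0.01047/0.2231 = 0.04694 L.
At equivalence the base is fully converted to NH4+; total volume = 0.07719 L, so [NH4+] = 0.01047/0.07719 = 0.1357 M.
Ka(NH4+) = Kw/Kb = 1.0e-14 / 1.8 x 10^-5 = 5.56e-10.
[H^+] = sqrt(Ka x [NH4+]) = sqrt(5.56e-10 x 0.1357) = 8.68e-6 M.
pH = -log(8.68e-6) = 5.06.

5.06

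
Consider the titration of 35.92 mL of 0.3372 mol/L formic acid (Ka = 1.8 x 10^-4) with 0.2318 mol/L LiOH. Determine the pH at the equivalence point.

8.44

n(HCOOH) = 0.3372 x 0.03592 = 0.01211 mol; V(LiOH) at equivalence = 0.01211/0.2318 = 0.05225 L.
At equivalence all the acid is converted to HCOO-; total volume = 0.03592 + 0.05225 = 0.08817 L, so [HCOO-] = 0.01211/0.08817 = 0.1374 M.
Kb = Kw/Ka = 1.0e-14 / 1.8 x 10^-4 = 5.56e-11.
[OH^-] = sqrt(Kb x [HCOO-]) = sqrt(5.56e-11 x 0.1374) = 2.76e-6 M.
pOH = 5.56, so pH = 14.00 - 5.56 = 8.44.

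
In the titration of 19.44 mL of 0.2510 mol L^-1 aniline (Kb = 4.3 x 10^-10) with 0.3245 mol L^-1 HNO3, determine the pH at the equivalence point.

n(C6H5NH2) = 0.2510 x 0.01944 = 0.004879 mol; V(HNO3) at equivalence = 0.004879/0.3245 = 0.01504 L.
At equivalence the base is fully converted to C6H5NH3+; total volume = 0.03448 L, so [C6H5NH3+] = 0.004879/0.03448 = 0.1415 M.
Ka(C6H5NH3+) = Kw/Kb = 1.0e-14 / 4.3 x 10^-10 = 2.33e-5.
[H^+] = sqrt(Ka x [C6H5NH3+]) = sqrt(2.33e-5 x 0.1415) = 0.00181 M.
pH = -log(0.00181) = 2.74.

2.74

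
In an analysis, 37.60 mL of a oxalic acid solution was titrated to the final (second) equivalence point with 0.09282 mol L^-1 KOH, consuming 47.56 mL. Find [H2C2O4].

n(KOH) = 0.09282 x 0.04756 = 0.004415 mol.
At the final (second) equivalence point, 2 mol OH^- react per mol H2C2O4, so n(H2C2O4) = 0.004415 / 2 = 0.002207 mol.
[H2C2O4] = 0.002207 / 0.03760 L = 0.0587 M.

0.0587 M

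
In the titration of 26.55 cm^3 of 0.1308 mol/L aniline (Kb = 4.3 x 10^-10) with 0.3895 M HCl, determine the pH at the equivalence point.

2.82

n(C6H5NH2) = 0.1308 x 0.02655 = 0.003473 mol; V(HCl) at equivalence = 0.003473/0.3895 = 0.008916 L.
At equivalence the base is fully converted to C6H5NH3+; total volume = 0.03547 L, so [C6H5NH3+] = 0.003473/0.03547 = 0.09792 M.
Ka(C6H5NH3+) = Kw/Kb = 1.0e-14 / 4.3 x 10^-10 = 2.33e-5.
[H^+] = sqrt(Ka x [C6H5NH3+]) = sqrt(2.33e-5 x 0.09792) = 0.00151 M.
pH = -log(0.00151) = 2.82.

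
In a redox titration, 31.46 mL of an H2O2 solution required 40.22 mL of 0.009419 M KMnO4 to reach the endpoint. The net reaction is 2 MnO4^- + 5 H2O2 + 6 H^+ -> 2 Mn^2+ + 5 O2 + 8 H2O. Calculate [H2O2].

0.0301 M

n(KMnO4) = 0.009419 x 0.04022 = 0.0003788 mol.
From the balanced equation, 2 mol KMnO4 reacts with 5 mol H2O2, so n(H2O2) = 0.0003788 x 5/2 = 0.0009471 mol.
[H2O2] = 0.0009471 / 0.03146 L = 0.0301 M.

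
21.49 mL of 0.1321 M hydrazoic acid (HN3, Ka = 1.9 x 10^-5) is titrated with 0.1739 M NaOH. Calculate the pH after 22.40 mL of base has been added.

12.38

n(acid) = 0.1321 x 0.02149 = 0.002839 mol; n(NaOH) added = 0.1739 x 0.02240 = 0.003895 mol.
Base is in excess by 0.003895 - 0.002839 = 0.001057 mol in a total volume of 0.04389 L.
[OH^-] = 0.001057/0.04389 = 0.02407 M, so pOH = 1.62 and pH = 14.00 - 1.62 = 12.38.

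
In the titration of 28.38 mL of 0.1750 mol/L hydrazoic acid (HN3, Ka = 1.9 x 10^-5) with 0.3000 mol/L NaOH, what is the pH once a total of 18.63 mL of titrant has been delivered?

12.12

n(acid) = 0.1750 x 0.02838 = 0.004966 mol; n(NaOH) added = 0.3000 x 0.01863 = 0.005589 mol.
Base is in excess by 0.005589 - 0.004966 = 0.0006225 mol in a total volume of 0.04701 L.
[OH^-] = 0.0006225/0.04701 = 0.01324 M, so pOH = 1.88 and pH = 14.00 - 1.88 = 12.12.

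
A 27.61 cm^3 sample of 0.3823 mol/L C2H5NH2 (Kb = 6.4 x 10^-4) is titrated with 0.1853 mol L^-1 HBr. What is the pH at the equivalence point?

n(C2H5NH2) = 0.3823 x 0.02761 = 0.01056 mol; V(HBr) at equivalence = 0.01056/0.1853 = 0.05696 L.
At equivalence the base is fully converted to C2H5NH3+; total volume = 0.08457 L, so [C2H5NH3+] = 0.01056/0.08457 = 0.1248 M.
Ka(C2H5NH3+) = Kw/Kb = 1.0e-14 / 6.4 x 10^-4 = 1.56e-11.
[H^+] = sqrt(Ka x [C2H5NH3+]) = sqrt(1.56e-11 x 0.1248) = 1.40e-6 M.
pH = -log(1.40e-6) = 5.85.

5.85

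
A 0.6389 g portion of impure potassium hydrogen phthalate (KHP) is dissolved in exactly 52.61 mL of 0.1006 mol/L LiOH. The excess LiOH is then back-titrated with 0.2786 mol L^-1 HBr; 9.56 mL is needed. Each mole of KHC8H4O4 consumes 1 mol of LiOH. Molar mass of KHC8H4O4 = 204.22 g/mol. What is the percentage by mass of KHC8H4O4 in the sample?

Total n(LiOH) added = 0.1006 x 0.05261 = 0.005293 mol.
n(HBr) used = 0.2786 x 0.009560 = 0.002663 mol, which equals the excess n(LiOH).
So n(LiOH) consumed by the sample = 0.005293 - 0.002663 = 0.002629 mol.
n(KHC8H4O4) = 0.002629 / 1 = 0.002629 mol.
mass KHC8H4O4 = 0.002629 x 204.22 = 0.5369 g, so %KHC8H4O4 = 0.5369/0.6389 x 100 = 84.0%.

84.0%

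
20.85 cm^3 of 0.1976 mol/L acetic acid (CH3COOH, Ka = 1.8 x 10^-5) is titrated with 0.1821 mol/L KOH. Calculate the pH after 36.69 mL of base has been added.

12.65

n(acid) = 0.1976 x 0.02085 = 0.004120 mol; n(KOH) added = 0.1821 x 0.03669 = 0.006681 mol.
Base is in excess by 0.006681 - 0.004120 = 0.002561 mol in a total volume of 0.05754 L.
[OH^-] = 0.002561/0.05754 = 0.04451 M, so pOH = 1.35 and pH = 14.00 - 1.35 = 12.65.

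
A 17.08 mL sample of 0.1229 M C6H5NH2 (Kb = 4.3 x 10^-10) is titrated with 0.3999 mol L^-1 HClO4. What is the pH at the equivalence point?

n(C6H5NH2) = 0.1229 x 0.01708 = 0.002099 mol; V(HClO4) at equivalence = 0.002099/0.3999 = 0.005249 L.
At equivalence the base is fully converted to C6H5NH3+; total volume = 0.02233 L, so [C6H5NH3+] = 0.002099/0.02233 = 0.09401 M.
Ka(C6H5NH3+) = Kw/Kb = 1.0e-14 / 4.3 x 10^-10 = 2.33e-5.
[H^+] = sqrt(Ka x [C6H5NH3+]) = sqrt(2.33e-5 x 0.09401) = 0.00148 M.
pH = -log(0.00148) = 2.83.

2.83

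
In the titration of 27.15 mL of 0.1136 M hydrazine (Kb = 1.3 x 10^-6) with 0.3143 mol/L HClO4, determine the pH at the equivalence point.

n(N2H4) = 0.1136 x 0.02715 = 0.003084 mol; V(HClO4) at equivalence = 0.003084/0.3143 = 0.009813 L.
At equivalence the base is fully converted to N2H5+; total volume = 0.03696 L, so [N2H5+] = 0.003084/0.03696 = 0.08344 M.
Ka(N2H5+) = Kw/Kb = 1.0e-14 / 1.3 x 10^-6 = 7.69e-9.
[H^+] = sqrt(Ka x [N2H5+]) = sqrt(7.69e-9 x 0.08344) = 2.53e-5 M.
pH = -log(2.53e-5) = 4.60.

4.60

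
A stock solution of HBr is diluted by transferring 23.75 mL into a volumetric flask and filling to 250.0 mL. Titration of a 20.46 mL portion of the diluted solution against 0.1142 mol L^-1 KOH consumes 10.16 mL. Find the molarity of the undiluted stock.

n(KOH) = 0.1142 x 0.01016 = 0.001160 mol.
n(HBr) in the aliquot = 0.001160 mol.
[diluted HBr] = 0.001160 / 0.02046 = 0.05671 M.
Dilution factor = 250.0/23.75 = 10.53, so [stock] = 0.05671 x 10.53 = 0.597 M.

0.597 M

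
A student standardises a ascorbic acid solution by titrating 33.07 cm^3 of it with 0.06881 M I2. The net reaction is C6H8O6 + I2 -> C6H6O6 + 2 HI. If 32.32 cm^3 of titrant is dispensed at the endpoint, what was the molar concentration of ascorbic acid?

n(I2) = 0.06881 x 0.03232 = 0.002224 mol.
From the balanced equation, 1 mol I2 reacts with 1 mol ascorbic acid, so n(ascorbic acid) = 0.002224 x 1/1 = 0.002224 mol.
[ascorbic acid] = 0.002224 / 0.03307 L = 0.0672 M.

0.0672 M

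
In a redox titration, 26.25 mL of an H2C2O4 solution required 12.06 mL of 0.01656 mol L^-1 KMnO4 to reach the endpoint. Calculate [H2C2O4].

n(KMnO4) = 0.01656 x 0.01206 = 0.0001997 mol.
From the balanced equation, 2 mol KMnO4 reacts with 5 mol H2C2O4, so n(H2C2O4) = 0.0001997 x 5/2 = 0.0004993 mol.
[H2C2O4] = 0.0004993 / 0.02625 L = 0.0190 M.

0.0190 M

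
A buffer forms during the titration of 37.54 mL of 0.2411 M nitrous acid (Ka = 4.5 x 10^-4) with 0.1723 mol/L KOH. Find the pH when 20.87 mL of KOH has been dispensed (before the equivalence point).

Initial n(HNO2) = 0.2411 x 0.03754 = 0.009051 mol.
n(KOH) added = 0.1723 x 0.02087 = 0.003596 mol, converting that many moles of HNO2 to NO2-.
Remaining n(HNO2) = 0.005455 mol; n(NO2-) = 0.003596 mol.
By Henderson-Hasselbalch, pH = pKa + log([A^-]/[HA]) = 3.35 + log(0.003596/0.005455) = 3.35 + (-0.18) = 3.17.

3.17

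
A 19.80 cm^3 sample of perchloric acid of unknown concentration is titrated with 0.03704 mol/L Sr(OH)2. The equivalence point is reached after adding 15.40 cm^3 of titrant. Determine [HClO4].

0.0576 M

n(Sr(OH)2) delivered = 0.03704 x 0.01540 = 0.0005704 mol.
The reaction is 2 HClO4 + 1 Sr(OH)2, so n(HClO4) = 0.0005704 x 2/1 = 0.001141 mol.
[HClO4] = 0.001141 mol / 0.01980 L = 0.0576 M.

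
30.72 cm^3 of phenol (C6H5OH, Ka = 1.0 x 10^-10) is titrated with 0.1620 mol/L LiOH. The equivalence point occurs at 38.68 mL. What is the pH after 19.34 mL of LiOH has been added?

10.00

19.34 mL is exactly half the equivalence volume (38.68/2), i.e. the half-equivalence point.
There, n(HA) = n(A^-), so pH = pKa = -log(1.0 x 10^-10) = 10.00.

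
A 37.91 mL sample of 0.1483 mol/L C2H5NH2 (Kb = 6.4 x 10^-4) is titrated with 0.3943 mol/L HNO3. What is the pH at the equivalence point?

n(C2H5NH2) = 0.1483 x 0.03791 = 0.005622 mol; V(HNO3) at equivalence = 0.005622/0.3943 = 0.01426 L.
At equivalence the base is fully converted to C2H5NH3+; total volume = 0.05217 L, so [C2H5NH3+] = 0.005622/0.05217 = 0.1078 M.
Ka(C2H5NH3+) = Kw/Kb = 1.0e-14 / 6.4 x 10^-4 = 1.56e-11.
[H^+] = sqrt(Ka x [C2H5NH3+]) = sqrt(1.56e-11 x 0.1078) = 1.30e-6 M.
pH = -log(1.30e-6) = 5.89.

5.89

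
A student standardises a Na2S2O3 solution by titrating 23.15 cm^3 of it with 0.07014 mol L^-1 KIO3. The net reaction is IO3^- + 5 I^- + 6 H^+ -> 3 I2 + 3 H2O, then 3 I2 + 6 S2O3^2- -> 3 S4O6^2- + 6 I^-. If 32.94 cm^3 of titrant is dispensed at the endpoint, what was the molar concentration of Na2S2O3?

n(KIO3) = 0.07014 x 0.03294 = 0.002310 mol.
From the balanced equation, 1 mol KIO3 reacts with 6 mol Na2S2O3, so n(Na2S2O3) = 0.002310 x 6/1 = 0.01386 mol.
[Na2S2O3] = 0.01386 / 0.02315 L = 0.599 M.

0.599 M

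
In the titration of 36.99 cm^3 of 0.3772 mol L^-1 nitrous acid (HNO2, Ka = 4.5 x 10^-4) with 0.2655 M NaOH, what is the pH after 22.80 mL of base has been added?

3.23

Initial n(HNO2) = 0.3772 x 0.03699 = 0.01395 mol.
n(NaOH) added = 0.2655 x 0.02280 = 0.006053 mol, converting that many moles of HNO2 to NO2-.
Remaining n(HNO2) = 0.007899 mol; n(NO2-) = 0.006053 mol.
By Henderson-Hasselbalch, pH = pKa + log([A^-]/[HA]) = 3.35 + log(0.006053/0.007899) = 3.35 + (-0.12) = 3.23.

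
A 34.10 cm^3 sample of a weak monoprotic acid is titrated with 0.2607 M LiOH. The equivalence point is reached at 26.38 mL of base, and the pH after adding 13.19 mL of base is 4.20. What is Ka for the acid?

6.3 x 10^-5

13.19 mL is half of the equivalence volume, so this is the half-equivalence point where [HA] = [A^-].
At half-equivalence pH = pKa, so pKa = 4.20.
Ka = 10^(-4.20) = 6.3 x 10^-5.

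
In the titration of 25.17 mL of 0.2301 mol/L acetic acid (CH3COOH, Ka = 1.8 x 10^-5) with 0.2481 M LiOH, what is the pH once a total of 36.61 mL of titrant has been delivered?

12.73

n(acid) = 0.2301 x 0.02517 = 0.005792 mol; n(LiOH) added = 0.2481 x 0.03661 = 0.009083 mol.
Base is in excess by 0.009083 - 0.005792 = 0.003291 mol in a total volume of 0.06178 L.
[OH^-] = 0.003291/0.06178 = 0.05327 M, so pOH = 1.27 and pH = 14.00 - 1.27 = 12.73.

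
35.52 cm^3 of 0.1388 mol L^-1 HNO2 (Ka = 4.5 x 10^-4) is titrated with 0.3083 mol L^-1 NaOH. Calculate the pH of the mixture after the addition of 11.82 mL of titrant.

3.80

Initial n(HNO2) = 0.1388 x 0.03552 = 0.004930 mol.
n(NaOH) added = 0.3083 x 0.01182 = 0.003644 mol, converting that many moles of HNO2 to NO2-.
Remaining n(HNO2) = 0.001286 mol; n(NO2-) = 0.003644 mol.
By Henderson-Hasselbalch, pH = pKa + log([A^-]/[HA]) = 3.35 + log(0.003644/0.001286) = 3.35 + (+0.45) = 3.80.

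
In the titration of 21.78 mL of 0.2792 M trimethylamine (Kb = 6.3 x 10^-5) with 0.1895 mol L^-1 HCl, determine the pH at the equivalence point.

n((CH3)3N) = 0.2792 x 0.02178 = 0.006081 mol; V(HCl) at equivalence = 0.006081/0.1895 = 0.03209 L.
At equivalence the base is fully converted to (CH3)3NH+; total volume = 0.05387 L, so [(CH3)3NH+] = 0.006081/0.05387 = 0.1129 M.
Ka((CH3)3NH+) = Kw/Kb = 1.0e-14 / 6.3 x 10^-5 = 1.59e-10.
[H^+] = sqrt(Ka x [(CH3)3NH+]) = sqrt(1.59e-10 x 0.1129) = 4.23e-6 M.
pH = -log(4.23e-6) = 5.37.

5.37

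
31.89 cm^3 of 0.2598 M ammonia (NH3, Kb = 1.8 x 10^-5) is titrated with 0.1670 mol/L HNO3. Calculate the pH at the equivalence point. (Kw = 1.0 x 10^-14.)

5.12

n(NH3) = 0.2598 x 0.03189 = 0.008285 mol; V(HNO3) at equivalence = 0.008285/0.1670 = 0.04961 L.
At equivalence the base is fully converted to NH4+; total volume = 0.08150 L, so [NH4+] = 0.008285/0.08150 = 0.1017 M.
Ka(NH4+) = Kw/Kb = 1.0e-14 / 1.8 x 10^-5 = 5.56e-10.
[H^+] = sqrt(Ka x [NH4+]) = sqrt(5.56e-10 x 0.1017) = 7.52e-6 M.
pH = -log(7.52e-6) = 5.12.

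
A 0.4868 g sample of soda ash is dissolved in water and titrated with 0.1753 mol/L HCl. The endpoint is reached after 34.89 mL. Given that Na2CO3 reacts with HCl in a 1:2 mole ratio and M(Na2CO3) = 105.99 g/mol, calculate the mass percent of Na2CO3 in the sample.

66.6%

n(HCl) = 0.1753 x 0.03489 = 0.006116 mol.
n(Na2CO3) = 0.006116 / 2 = 0.003058 mol.
mass of Na2CO3 = 0.003058 x 105.99 = 0.3241 g.
% purity = 0.3241 / 0.4868 x 100 = 66.6%.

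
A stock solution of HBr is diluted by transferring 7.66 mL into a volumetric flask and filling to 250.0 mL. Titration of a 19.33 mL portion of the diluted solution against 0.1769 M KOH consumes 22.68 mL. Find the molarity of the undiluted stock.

6.77 M

n(KOH) = 0.1769 x 0.02268 = 0.004012 mol.
n(HBr) in the aliquot = 0.004012 mol.
[diluted HBr] = 0.004012 / 0.01933 = 0.2076 M.
Dilution factor = 250.0/7.660 = 32.64, so [stock] = 0.2076 x 32.64 = 6.77 M.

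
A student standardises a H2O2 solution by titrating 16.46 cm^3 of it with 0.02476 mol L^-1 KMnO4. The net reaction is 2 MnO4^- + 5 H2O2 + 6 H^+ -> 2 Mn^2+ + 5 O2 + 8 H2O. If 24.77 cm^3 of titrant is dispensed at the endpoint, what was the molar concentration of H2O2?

0.0932 M

n(KMnO4) = 0.02476 x 0.02477 = 0.0006133 mol.
From the balanced equation, 2 mol KMnO4 reacts with 5 mol H2O2, so n(H2O2) = 0.0006133 x 5/2 = 0.001533 mol.
[H2O2] = 0.001533 / 0.01646 L = 0.0932 M.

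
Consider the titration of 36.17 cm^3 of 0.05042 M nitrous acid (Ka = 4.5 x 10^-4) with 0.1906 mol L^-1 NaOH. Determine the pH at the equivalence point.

7.97

n(HNO2) = 0.05042 x 0.03617 = 0.001824 mol; V(NaOH) at equivalence = 0.001824/0.1906 = 0.009568 L.
At equivalence all the acid is converted to NO2-; total volume = 0.03617 + 0.009568 = 0.04574 L, so [NO2-] = 0.001824/0.04574 = 0.03987 M.
Kb = Kw/Ka = 1.0e-14 / 4.5 x 10^-4 = 2.22e-11.
[OH^-] = sqrt(Kb x [NO2-]) = sqrt(2.22e-11 x 0.03987) = 9.41e-7 M.
pOH = 6.03, so pH = 14.00 - 6.03 = 7.97.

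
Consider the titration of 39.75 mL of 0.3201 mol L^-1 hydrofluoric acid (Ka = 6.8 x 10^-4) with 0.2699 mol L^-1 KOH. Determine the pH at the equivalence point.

8.17

n(HF) = 0.3201 x 0.03975 = 0.01272 mol; V(KOH) at equivalence = 0.01272/0.2699 = 0.04714 L.
At equivalence all the acid is converted to F-; total volume = 0.03975 + 0.04714 = 0.08689 L, so [F-] = 0.01272/0.08689 = 0.1464 M.
Kb = Kw/Ka = 1.0e-14 / 6.8 x 10^-4 = 1.47e-11.
[OH^-] = sqrt(Kb x [F-]) = sqrt(1.47e-11 x 0.1464) = 1.47e-6 M.
pOH = 5.83, so pH = 14.00 - 5.83 = 8.17.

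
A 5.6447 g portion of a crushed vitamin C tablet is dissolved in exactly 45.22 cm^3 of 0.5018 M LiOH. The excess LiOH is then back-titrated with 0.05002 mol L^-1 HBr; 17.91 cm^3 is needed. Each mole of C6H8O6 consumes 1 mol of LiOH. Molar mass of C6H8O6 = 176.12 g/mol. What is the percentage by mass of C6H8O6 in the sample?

Total n(LiOH) added = 0.5018 x 0.04522 = 0.02269 mol.
n(HBr) used = 0.05002 x 0.01791 = 0.0008959 mol, which equals the excess n(LiOH).
So n(LiOH) consumed by the sample = 0.02269 - 0.0008959 = 0.02180 mol.
n(C6H8O6) = 0.02180 / 1 = 0.02180 mol.
mass C6H8O6 = 0.02180 x 176.12 = 3.839 g, so %C6H8O6 = 3.839/5.6447 x 100 = 68.0%.

68.0%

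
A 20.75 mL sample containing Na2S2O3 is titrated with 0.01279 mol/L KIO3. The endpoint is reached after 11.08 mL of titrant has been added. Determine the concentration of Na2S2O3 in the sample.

n(KIO3) = 0.01279 x 0.01108 = 0.0001417 mol.
From the balanced equation, 1 mol KIO3 reacts with 6 mol Na2S2O3, so n(Na2S2O3) = 0.0001417 x 6/1 = 0.0008503 mol.
[Na2S2O3] = 0.0008503 / 0.02075 L = 0.0410 M.

0.0410 M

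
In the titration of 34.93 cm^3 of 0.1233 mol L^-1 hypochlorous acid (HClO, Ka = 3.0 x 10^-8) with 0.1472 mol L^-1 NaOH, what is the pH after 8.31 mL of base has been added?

Initial n(HClO) = 0.1233 x 0.03493 = 0.004307 mol.
n(NaOH) added = 0.1472 x 0.008310 = 0.001223 mol, converting that many moles of HClO to ClO-.
Remaining n(HClO) = 0.003084 mol; n(ClO-) = 0.001223 mol.
By Henderson-Hasselbalch, pH = pKa + log([A^-]/[HA]) = 7.52 + log(0.001223/0.003084) = 7.52 + (-0.40) = 7.12.

7.12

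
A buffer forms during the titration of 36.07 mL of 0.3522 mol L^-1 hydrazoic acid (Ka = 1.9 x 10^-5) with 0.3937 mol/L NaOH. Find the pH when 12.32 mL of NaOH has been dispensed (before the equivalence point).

Initial n(HN3) = 0.3522 x 0.03607 = 0.01270 mol.
n(NaOH) added = 0.3937 x 0.01232 = 0.004850 mol, converting that many moles of HN3 to N3-.
Remaining n(HN3) = 0.007853 mol; n(N3-) = 0.004850 mol.
By Henderson-Hasselbalch, pH = pKa + log([A^-]/[HA]) = 4.72 + log(0.004850/0.007853) = 4.72 + (-0.21) = 4.51.

4.51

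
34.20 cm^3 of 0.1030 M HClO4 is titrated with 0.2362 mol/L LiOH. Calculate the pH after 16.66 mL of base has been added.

11.91

n(acid) = 0.1030 x 0.03420 = 0.003523 mol; n(LiOH) added = 0.2362 x 0.01666 = 0.003935 mol.
Base is in excess by 0.003935 - 0.003523 = 0.0004125 mol in a total volume of 0.05086 L.
[OH^-] = 0.0004125/0.05086 = 0.008110 M, so pOH = 2.09 and pH = 14.00 - 2.09 = 11.91.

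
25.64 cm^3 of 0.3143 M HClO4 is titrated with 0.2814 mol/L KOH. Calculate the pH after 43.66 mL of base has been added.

n(acid) = 0.3143 x 0.02564 = 0.008059 mol; n(KOH) added = 0.2814 x 0.04366 = 0.01229 mol.
Base is in excess by 0.01229 - 0.008059 = 0.004227 mol in a total volume of 0.06930 L.
[OH^-] = 0.004227/0.06930 = 0.06100 M, so pOH = 1.21 and pH = 14.00 - 1.21 = 12.79.

12.79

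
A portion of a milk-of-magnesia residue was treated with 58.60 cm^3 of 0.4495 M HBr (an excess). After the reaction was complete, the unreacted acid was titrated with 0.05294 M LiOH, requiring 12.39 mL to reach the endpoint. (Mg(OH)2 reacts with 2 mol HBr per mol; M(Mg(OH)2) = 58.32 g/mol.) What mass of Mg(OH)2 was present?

0.749 g

Total n(HBr) added = 0.4495 x 0.05860 = 0.02634 mol.
n(LiOH) used = 0.05294 x 0.01239 = 0.0006559 mol, which equals the excess n(HBr).
So n(HBr) consumed by the sample = 0.02634 - 0.0006559 = 0.02568 mol.
n(Mg(OH)2) = 0.02568 / 2 = 0.01284 mol.
mass = 0.01284 mol x 58.32 g/mol = 0.749 g.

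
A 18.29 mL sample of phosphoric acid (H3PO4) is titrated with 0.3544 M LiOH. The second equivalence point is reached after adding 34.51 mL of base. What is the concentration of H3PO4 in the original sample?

n(LiOH) = 0.3544 x 0.03451 = 0.01223 mol.
At the second equivalence point, 2 mol OH^- react per mol H3PO4, so n(H3PO4) = 0.01223 / 2 = 0.006115 mol.
[H3PO4] = 0.006115 / 0.01829 L = 0.334 M.

0.334 M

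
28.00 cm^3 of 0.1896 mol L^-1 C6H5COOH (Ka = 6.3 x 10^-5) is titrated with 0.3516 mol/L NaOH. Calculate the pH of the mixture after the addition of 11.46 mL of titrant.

Initial n(C6H5COOH) = 0.1896 x 0.02800 = 0.005309 mol.
n(NaOH) added = 0.3516 x 0.01146 = 0.004029 mol, converting that many moles of C6H5COOH to C6H5COO-.
Remaining n(C6H5COOH) = 0.001279 mol; n(C6H5COO-) = 0.004029 mol.
By Henderson-Hasselbalch, pH = pKa + log([A^-]/[HA]) = 4.20 + log(0.004029/0.001279) = 4.20 + (+0.50) = 4.70.

4.70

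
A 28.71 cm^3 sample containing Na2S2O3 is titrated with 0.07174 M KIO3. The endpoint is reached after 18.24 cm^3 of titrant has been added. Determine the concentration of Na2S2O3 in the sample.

n(KIO3) = 0.07174 x 0.01824 = 0.001309 mol.
From the balanced equation, 1 mol KIO3 reacts with 6 mol Na2S2O3, so n(Na2S2O3) = 0.001309 x 6/1 = 0.007851 mol.
[Na2S2O3] = 0.007851 / 0.02871 L = 0.273 M.

0.273 M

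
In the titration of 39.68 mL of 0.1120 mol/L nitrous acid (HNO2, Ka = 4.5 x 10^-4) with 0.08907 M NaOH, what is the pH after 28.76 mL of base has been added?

3.48

Initial n(HNO2) = 0.1120 x 0.03968 = 0.004444 mol.
n(NaOH) added = 0.08907 x 0.02876 = 0.002562 mol, converting that many moles of HNO2 to NO2-.
Remaining n(HNO2) = 0.001883 mol; n(NO2-) = 0.002562 mol.
By Henderson-Hasselbalch, pH = pKa + log([A^-]/[HA]) = 3.35 + log(0.002562/0.001883) = 3.35 + (+0.13) = 3.48.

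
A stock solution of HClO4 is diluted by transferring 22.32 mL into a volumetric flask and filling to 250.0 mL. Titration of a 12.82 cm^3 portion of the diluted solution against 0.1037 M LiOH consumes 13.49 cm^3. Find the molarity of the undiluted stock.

n(LiOH) = 0.1037 x 0.01349 = 0.001399 mol.
n(HClO4) in the aliquot = 0.001399 mol.
[diluted HClO4] = 0.001399 / 0.01282 = 0.1091 M.
Dilution factor = 250.0/22.32 = 11.20, so [stock] = 0.1091 x 11.20 = 1.22 M.

1.22 M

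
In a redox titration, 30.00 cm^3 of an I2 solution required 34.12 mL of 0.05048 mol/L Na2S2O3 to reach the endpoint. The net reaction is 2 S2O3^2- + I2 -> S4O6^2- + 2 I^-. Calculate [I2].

n(Na2S2O3) = 0.05048 x 0.03412 = 0.001722 mol.
From the balanced equation, 2 mol Na2S2O3 reacts with 1 mol I2, so n(I2) = 0.001722 x 1/2 = 0.0008612 mol.
[I2] = 0.0008612 / 0.03000 L = 0.0287 M.

0.0287 M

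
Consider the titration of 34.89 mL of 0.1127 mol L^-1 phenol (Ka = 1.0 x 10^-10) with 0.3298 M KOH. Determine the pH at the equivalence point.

n(C6H5OH) = 0.1127 x 0.03489 = 0.003932 mol; V(KOH) at equivalence = 0.003932/0.3298 = 0.01192 L.
At equivalence all the acid is converted to C6H5O-; total volume = 0.03489 + 0.01192 = 0.04681 L, so [C6H5O-] = 0.003932/0.04681 = 0.08400 M.
Kb = Kw/Ka = 1.0e-14 / 1.0 x 10^-10 = 0.000100.
[OH^-] = sqrt(Kb x [C6H5O-]) = sqrt(0.000100 x 0.08400) = 0.00290 M.
pOH = 2.54, so pH = 14.00 - 2.54 = 11.46.

11.46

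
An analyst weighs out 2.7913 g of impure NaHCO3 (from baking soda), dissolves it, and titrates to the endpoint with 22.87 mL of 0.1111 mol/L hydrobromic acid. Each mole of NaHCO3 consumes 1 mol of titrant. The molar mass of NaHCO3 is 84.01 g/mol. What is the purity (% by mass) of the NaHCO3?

n(HBr) = 0.1111 x 0.02287 = 0.002541 mol.
n(NaHCO3) = 0.002541 / 1 = 0.002541 mol.
mass of NaHCO3 = 0.002541 x 84.01 = 0.2135 g.
% purity = 0.2135 / 2.7913 x 100 = 7.65%.

7.65%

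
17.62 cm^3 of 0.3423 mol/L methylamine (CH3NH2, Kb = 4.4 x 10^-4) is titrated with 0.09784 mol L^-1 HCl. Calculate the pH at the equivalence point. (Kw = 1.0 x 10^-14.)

n(CH3NH2) = 0.3423 x 0.01762 = 0.006031 mol; V(HCl) at equivalence = 0.006031/0.09784 = 0.06164 L.
At equivalence the base is fully converted to CH3NH3+; total volume = 0.07926 L, so [CH3NH3+] = 0.006031/0.07926 = 0.07609 M.
Ka(CH3NH3+) = Kw/Kb = 1.0e-14 / 4.4 x 10^-4 = 2.27e-11.
[H^+] = sqrt(Ka x [CH3NH3+]) = sqrt(2.27e-11 x 0.07609) = 1.32e-6 M.
pH = -log(1.32e-6) = 5.88.

5.88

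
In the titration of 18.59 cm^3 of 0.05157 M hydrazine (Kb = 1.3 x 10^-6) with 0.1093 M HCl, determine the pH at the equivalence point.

4.78

n(N2H4) = 0.05157 x 0.01859 = 0.0009587 mol; V(HCl) at equivalence = 0.0009587/0.1093 = 0.008771 L.
At equivalence the base is fully converted to N2H5+; total volume = 0.02736 L, so [N2H5+] = 0.0009587/0.02736 = 0.03504 M.
Ka(N2H5+) = Kw/Kb = 1.0e-14 / 1.3 x 10^-6 = 7.69e-9.
[H^+] = sqrt(Ka x [N2H5+]) = sqrt(7.69e-9 x 0.03504) = 1.64e-5 M.
pH = -log(1.64e-5) = 4.78.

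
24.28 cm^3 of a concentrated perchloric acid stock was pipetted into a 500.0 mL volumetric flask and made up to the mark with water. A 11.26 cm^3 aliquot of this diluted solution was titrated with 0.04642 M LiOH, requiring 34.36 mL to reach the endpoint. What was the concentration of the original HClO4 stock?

n(LiOH) = 0.04642 x 0.03436 = 0.001595 mol.
n(HClO4) in the aliquot = 0.001595 mol.
[diluted HClO4] = 0.001595 / 0.01126 = 0.1417 M.
Dilution factor = 500.0/24.28 = 20.59, so [stock] = 0.1417 x 20.59 = 2.92 M.

2.92 M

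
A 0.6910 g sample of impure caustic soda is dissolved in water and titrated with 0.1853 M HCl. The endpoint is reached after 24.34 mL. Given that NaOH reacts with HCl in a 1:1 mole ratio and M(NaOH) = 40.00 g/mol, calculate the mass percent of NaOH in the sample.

n(HCl) = 0.1853 x 0.02434 = 0.004510 mol.
n(NaOH) = 0.004510 / 1 = 0.004510 mol.
mass of NaOH = 0.004510 x 40.00 = 0.1804 g.
% purity = 0.1804 / 0.6910 x 100 = 26.1%.

26.1%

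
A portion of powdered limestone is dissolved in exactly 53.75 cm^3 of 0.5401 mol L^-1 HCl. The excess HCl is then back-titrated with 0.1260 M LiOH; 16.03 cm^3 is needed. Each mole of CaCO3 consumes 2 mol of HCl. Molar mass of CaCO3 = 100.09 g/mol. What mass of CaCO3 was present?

1.35 g

Total n(HCl) added = 0.5401 x 0.05375 = 0.02903 mol.
n(LiOH) used = 0.1260 x 0.01603 = 0.002020 mol, which equals the excess n(HCl).
So n(HCl) consumed by the sample = 0.02903 - 0.002020 = 0.02701 mol.
n(CaCO3) = 0.02701 / 2 = 0.01351 mol.
mass = 0.01351 mol x 100.09 g/mol = 1.35 g.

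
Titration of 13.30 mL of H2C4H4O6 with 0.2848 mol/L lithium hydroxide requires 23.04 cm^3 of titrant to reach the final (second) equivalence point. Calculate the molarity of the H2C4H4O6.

0.247 M

n(LiOH) = 0.2848 x 0.02304 = 0.006562 mol.
At the final (second) equivalence point, 2 mol OH^- react per mol H2C4H4O6, so n(H2C4H4O6) = 0.006562 / 2 = 0.003281 mol.
[H2C4H4O6] = 0.003281 / 0.01330 L = 0.247 M.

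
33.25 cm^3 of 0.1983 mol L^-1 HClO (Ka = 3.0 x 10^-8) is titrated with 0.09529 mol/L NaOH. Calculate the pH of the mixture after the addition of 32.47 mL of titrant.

Initial n(HClO) = 0.1983 x 0.03325 = 0.006593 mol.
n(NaOH) added = 0.09529 x 0.03247 = 0.003094 mol, converting that many moles of HClO to ClO-.
Remaining n(HClO) = 0.003499 mol; n(ClO-) = 0.003094 mol.
By Henderson-Hasselbalch, pH = pKa + log([A^-]/[HA]) = 7.52 + log(0.003094/0.003499) = 7.52 + (-0.05) = 7.47.

7.47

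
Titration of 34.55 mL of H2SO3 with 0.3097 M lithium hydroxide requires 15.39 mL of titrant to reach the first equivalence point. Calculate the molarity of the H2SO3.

n(LiOH) = 0.3097 x 0.01539 = 0.004766 mol.
At the first equivalence point, 1 mol OH^- react per mol H2SO3, so n(H2SO3) = 0.004766 / 1 = 0.004766 mol.
[H2SO3] = 0.004766 / 0.03455 L = 0.138 M.

0.138 M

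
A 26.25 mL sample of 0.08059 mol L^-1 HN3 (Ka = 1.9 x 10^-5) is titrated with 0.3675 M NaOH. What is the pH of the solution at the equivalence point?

8.77

n(HN3) = 0.08059 x 0.02625 = 0.002115 mol; V(NaOH) at equivalence = 0.002115/0.3675 = 0.005756 L.
At equivalence all the acid is converted to N3-; total volume = 0.02625 + 0.005756 = 0.03201 L, so [N3-] = 0.002115/0.03201 = 0.06610 M.
Kb = Kw/Ka = 1.0e-14 / 1.9 x 10^-5 = 5.26e-10.
[OH^-] = sqrt(Kb x [N3-]) = sqrt(5.26e-10 x 0.06610) = 5.90e-6 M.
pOH = 5.23, so pH = 14.00 - 5.23 = 8.77.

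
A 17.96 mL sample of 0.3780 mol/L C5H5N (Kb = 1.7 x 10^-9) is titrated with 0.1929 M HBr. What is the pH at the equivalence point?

3.06

n(C5H5N) = 0.3780 x 0.01796 = 0.006789 mol; V(HBr) at equivalence = 0.006789/0.1929 = 0.03519 L.
At equivalence the base is fully converted to C5H5NH+; total volume = 0.05315 L, so [C5H5NH+] = 0.006789/0.05315 = 0.1277 M.
Ka(C5H5NH+) = Kw/Kb = 1.0e-14 / 1.7 x 10^-9 = 5.88e-6.
[H^+] = sqrt(Ka x [C5H5NH+]) = sqrt(5.88e-6 x 0.1277) = 0.000867 M.
pH = -log(0.000867) = 3.06.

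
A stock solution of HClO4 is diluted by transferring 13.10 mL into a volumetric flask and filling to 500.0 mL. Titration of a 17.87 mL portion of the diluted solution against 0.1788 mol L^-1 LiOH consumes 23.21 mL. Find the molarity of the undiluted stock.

8.86 M

n(LiOH) = 0.1788 x 0.02321 = 0.004150 mol.
n(HClO4) in the aliquot = 0.004150 mol.
[diluted HClO4] = 0.004150 / 0.01787 = 0.2322 M.
Dilution factor = 500.0/13.10 = 38.17, so [stock] = 0.2322 x 38.17 = 8.86 M.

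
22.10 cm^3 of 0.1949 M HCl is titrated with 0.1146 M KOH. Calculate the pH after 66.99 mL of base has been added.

n(acid) = 0.1949 x 0.02210 = 0.004307 mol; n(KOH) added = 0.1146 x 0.06699 = 0.007677 mol.
Base is in excess by 0.007677 - 0.004307 = 0.003370 mol in a total volume of 0.08909 L.
[OH^-] = 0.003370/0.08909 = 0.03782 M, so pOH = 1.42 and pH = 14.00 - 1.42 = 12.58.

12.58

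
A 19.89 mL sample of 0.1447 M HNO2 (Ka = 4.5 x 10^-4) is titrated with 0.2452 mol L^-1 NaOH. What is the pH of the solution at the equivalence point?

8.15

n(HNO2) = 0.1447 x 0.01989 = 0.002878 mol; V(NaOH) at equivalence = 0.002878/0.2452 = 0.01174 L.
At equivalence all the acid is converted to NO2-; total volume = 0.01989 + 0.01174 = 0.03163 L, so [NO2-] = 0.002878/0.03163 = 0.09100 M.
Kb = Kw/Ka = 1.0e-14 / 4.5 x 10^-4 = 2.22e-11.
[OH^-] = sqrt(Kb x [NO2-]) = sqrt(2.22e-11 x 0.09100) = 1.42e-6 M.
pOH = 5.85, so pH = 14.00 - 5.85 = 8.15.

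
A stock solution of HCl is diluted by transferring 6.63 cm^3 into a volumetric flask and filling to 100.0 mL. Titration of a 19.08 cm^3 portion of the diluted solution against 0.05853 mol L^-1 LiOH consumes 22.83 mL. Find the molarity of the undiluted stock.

n(LiOH) = 0.05853 x 0.02283 = 0.001336 mol.
n(HCl) in the aliquot = 0.001336 mol.
[diluted HCl] = 0.001336 / 0.01908 = 0.07003 M.
Dilution factor = 100.0/6.630 = 15.08, so [stock] = 0.07003 x 15.08 = 1.06 M.

1.06 M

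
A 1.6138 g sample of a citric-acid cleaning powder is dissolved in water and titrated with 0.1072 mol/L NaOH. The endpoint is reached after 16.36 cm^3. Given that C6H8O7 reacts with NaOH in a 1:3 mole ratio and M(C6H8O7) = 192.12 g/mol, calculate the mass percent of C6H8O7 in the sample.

6.96%

n(NaOH) = 0.1072 x 0.01636 = 0.001754 mol.
n(C6H8O7) = 0.001754 / 3 = 0.0005846 mol.
mass of C6H8O7 = 0.0005846 x 192.12 = 0.1123 g.
% purity = 0.1123 / 1.6138 x 100 = 6.96%.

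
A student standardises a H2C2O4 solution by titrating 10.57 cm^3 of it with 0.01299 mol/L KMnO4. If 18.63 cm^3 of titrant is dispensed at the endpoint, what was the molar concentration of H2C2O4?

n(KMnO4) = 0.01299 x 0.01863 = 0.0002420 mol.
From the balanced equation, 2 mol KMnO4 reacts with 5 mol H2C2O4, so n(H2C2O4) = 0.0002420 x 5/2 = 0.0006050 mol.
[H2C2O4] = 0.0006050 / 0.01057 L = 0.0572 M.

0.0572 M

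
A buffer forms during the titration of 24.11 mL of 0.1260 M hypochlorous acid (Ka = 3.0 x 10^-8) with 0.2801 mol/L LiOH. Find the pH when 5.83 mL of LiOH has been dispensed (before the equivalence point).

Initial n(HClO) = 0.1260 x 0.02411 = 0.003038 mol.
n(LiOH) added = 0.2801 x 0.005830 = 0.001633 mol, converting that many moles of HClO to ClO-.
Remaining n(HClO) = 0.001405 mol; n(ClO-) = 0.001633 mol.
By Henderson-Hasselbalch, pH = pKa + log([A^-]/[HA]) = 7.52 + log(0.001633/0.001405) = 7.52 + (+0.07) = 7.59.

7.59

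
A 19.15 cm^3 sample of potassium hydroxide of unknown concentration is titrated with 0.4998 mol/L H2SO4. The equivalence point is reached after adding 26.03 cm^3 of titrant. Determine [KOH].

1.36 M

n(H2SO4) delivered = 0.4998 x 0.02603 = 0.01301 mol.
The reaction is 2 KOH + 1 H2SO4, so n(KOH) = 0.01301 x 2/1 = 0.02602 mol.
[KOH] = 0.02602 mol / 0.01915 L = 1.36 M.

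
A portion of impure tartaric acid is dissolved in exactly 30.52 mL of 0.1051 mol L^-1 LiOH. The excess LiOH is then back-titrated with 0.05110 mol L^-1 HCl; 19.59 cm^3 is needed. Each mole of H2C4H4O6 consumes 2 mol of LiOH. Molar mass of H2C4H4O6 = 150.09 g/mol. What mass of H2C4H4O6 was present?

Total n(LiOH) added = 0.1051 x 0.03052 = 0.003208 mol.
n(HCl) used = 0.05110 x 0.01959 = 0.001001 mol, which equals the excess n(LiOH).
So n(LiOH) consumed by the sample = 0.003208 - 0.001001 = 0.002207 mol.
n(H2C4H4O6) = 0.002207 / 2 = 0.001103 mol.
mass = 0.001103 mol x 150.09 g/mol = 0.166 g.

0.166 g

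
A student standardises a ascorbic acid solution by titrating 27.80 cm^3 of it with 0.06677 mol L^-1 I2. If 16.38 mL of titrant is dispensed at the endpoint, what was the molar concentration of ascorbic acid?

0.0393 M

n(I2) = 0.06677 x 0.01638 = 0.001094 mol.
From the balanced equation, 1 mol I2 reacts with 1 mol ascorbic acid, so n(ascorbic acid) = 0.001094 x 1/1 = 0.001094 mol.
[ascorbic acid] = 0.001094 / 0.02780 L = 0.0393 M.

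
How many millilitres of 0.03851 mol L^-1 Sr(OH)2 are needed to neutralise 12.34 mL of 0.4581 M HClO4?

n(HClO4) = 0.4581 mol/L x 0.01234 L = 0.005653 mol.
The neutralisation is 2 HClO4 : 1 Sr(OH)2, so n(Sr(OH)2) = 0.005653 x 1/2 = 0.002826 mol.
V(Sr(OH)2) = 0.002826 / 0.03851 = 0.07340 L = 73.4 mL.

73.4 mL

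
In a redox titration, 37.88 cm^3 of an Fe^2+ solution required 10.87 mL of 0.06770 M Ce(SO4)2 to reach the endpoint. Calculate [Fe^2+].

n(Ce(SO4)2) = 0.06770 x 0.01087 = 0.0007359 mol.
From the balanced equation, 1 mol Ce(SO4)2 reacts with 1 mol Fe^2+, so n(Fe^2+) = 0.0007359 x 1/1 = 0.0007359 mol.
[Fe^2+] = 0.0007359 / 0.03788 L = 0.0194 M.

0.0194 M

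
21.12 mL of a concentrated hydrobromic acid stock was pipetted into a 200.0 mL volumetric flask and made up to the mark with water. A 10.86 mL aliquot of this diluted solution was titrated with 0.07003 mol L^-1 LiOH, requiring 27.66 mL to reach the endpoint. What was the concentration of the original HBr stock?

1.69 M

n(LiOH) = 0.07003 x 0.02766 = 0.001937 mol.
n(HBr) in the aliquot = 0.001937 mol.
[diluted HBr] = 0.001937 / 0.01086 = 0.1784 M.
Dilution factor = 200.0/21.12 = 9.470, so [stock] = 0.1784 x 9.470 = 1.69 M.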